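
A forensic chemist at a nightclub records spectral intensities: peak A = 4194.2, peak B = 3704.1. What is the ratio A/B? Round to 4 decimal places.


Spectral peak ratio:
Peak A = 4194.2 counts
Peak B = 3704.1 counts
Ratio = 4194.2 / 3704.1 = 1.1323

1.1323


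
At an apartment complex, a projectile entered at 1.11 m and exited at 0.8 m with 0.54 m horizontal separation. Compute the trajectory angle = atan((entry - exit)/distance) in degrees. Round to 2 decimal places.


Bullet trajectory angle:
Height difference = 1.11 - 0.8 = 0.31 m
angle = atan(0.31 / 0.54)
angle = atan(0.574074)
angle = 29.86 degrees

29.86


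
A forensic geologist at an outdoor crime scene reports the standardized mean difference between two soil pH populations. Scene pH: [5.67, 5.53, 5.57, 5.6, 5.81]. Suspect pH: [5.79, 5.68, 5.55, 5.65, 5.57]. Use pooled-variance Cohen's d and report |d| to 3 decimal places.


Pooled-variance Cohen's d for soil pH comparison:
Scene mean = 28.18 / 5 = 5.636
Suspect mean = 28.24 / 5 = 5.648
Scene sample variance s_s^2 = 0.01208
Suspect sample variance s_c^2 = 0.00922
Pooled variance = ((n_s-1)*s_s^2 + (n_c-1)*s_c^2) / (n_s + n_c - 2) = 0.01065
Pooled SD = sqrt(0.01065) = 0.103199
Mean difference = -0.012
|d| = |-0.012| / 0.103199 = 0.116

0.116


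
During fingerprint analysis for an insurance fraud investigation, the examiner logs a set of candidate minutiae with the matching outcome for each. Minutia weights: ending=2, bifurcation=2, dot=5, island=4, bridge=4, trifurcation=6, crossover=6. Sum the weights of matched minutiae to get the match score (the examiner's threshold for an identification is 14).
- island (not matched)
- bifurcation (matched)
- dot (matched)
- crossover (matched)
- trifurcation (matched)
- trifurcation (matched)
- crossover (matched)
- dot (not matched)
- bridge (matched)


Weighted minutiae match score:
  island: not matched, +0
  bifurcation: matched, +2 (running total 2)
  dot: matched, +5 (running total 7)
  crossover: matched, +6 (running total 13)
  trifurcation: matched, +6 (running total 19)
  trifurcation: matched, +6 (running total 25)
  crossover: matched, +6 (running total 31)
  dot: not matched, +0
  bridge: matched, +4 (running total 35)
Total score = 35
Threshold = 14; verdict = identification

35


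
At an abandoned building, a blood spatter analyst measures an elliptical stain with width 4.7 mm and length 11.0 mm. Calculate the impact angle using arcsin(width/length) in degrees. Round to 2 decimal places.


Blood spatter impact angle calculation:
width / length = 4.7 / 11.0 = 0.427273
angle = arcsin(0.427273)
angle = 25.29 degrees

25.29


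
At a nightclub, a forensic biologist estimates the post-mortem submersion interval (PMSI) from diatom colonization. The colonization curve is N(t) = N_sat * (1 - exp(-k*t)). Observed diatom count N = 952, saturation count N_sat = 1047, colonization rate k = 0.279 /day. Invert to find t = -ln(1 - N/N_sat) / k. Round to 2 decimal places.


PMSI from diatom colonization curve:
N / N_sat = 952 / 1047 = 0.909265
1 - N/N_sat = 0.090735
ln(1 - N/N_sat) = -2.399812
t = -ln(1 - N/N_sat) / k = -(-2.399812) / 0.279 = 8.60 days

8.60


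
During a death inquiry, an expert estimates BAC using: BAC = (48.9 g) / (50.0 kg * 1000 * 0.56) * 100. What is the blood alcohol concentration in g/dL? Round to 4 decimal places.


Applying the Widmark formula:
BAC = (dose_g / (body_wt * 1000 * r)) * 100
Denominator = 50.0 * 1000 * 0.56 = 28000
BAC = (48.9 / 28000) * 100
BAC = 0.1746 g/dL

0.1746


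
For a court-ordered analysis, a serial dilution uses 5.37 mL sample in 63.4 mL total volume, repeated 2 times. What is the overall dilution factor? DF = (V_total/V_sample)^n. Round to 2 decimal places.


Dilution factor calculation:
Single dilution = V_total / V_sample = 63.4 / 5.37 ≈ 11.806331
Number of dilutions = 2
Total DF = (63.4 / 5.37)^2 (full precision, rounded at the end) = 139.39

139.39


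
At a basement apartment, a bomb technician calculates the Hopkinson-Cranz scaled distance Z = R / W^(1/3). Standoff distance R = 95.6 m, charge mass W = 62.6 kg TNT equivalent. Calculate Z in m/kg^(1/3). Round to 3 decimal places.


Scaled distance calculation:
W^(1/3) = 62.6^(1/3) = 3.970618
Z = R / W^(1/3) = 95.6 / 3.970618
Z = 24.077 m/kg^(1/3)

24.077


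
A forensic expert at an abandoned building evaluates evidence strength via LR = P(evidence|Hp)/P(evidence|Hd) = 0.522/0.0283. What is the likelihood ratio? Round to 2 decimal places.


Likelihood ratio calculation:
LR = P(E|Hp) / P(E|Hd)
LR = 0.522 / 0.0283
LR = 18.45

18.45


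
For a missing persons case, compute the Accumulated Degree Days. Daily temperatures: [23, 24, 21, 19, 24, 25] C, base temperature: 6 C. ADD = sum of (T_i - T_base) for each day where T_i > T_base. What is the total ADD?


Computing ADD day by day:
Day 1: max(0, 23 - 6) = 17
Day 2: max(0, 24 - 6) = 18
Day 3: max(0, 21 - 6) = 15
Day 4: max(0, 19 - 6) = 13
Day 5: max(0, 24 - 6) = 18
Day 6: max(0, 25 - 6) = 19
Total ADD = 100

100


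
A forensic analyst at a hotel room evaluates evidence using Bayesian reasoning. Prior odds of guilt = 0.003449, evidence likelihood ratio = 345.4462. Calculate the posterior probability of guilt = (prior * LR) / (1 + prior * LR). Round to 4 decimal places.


Bayesian evidence evaluation:
Posterior odds = prior_odds * LR = 0.003449 * 345.4462 = 1.191444
Posterior probability = posterior_odds / (1 + posterior_odds)
= 1.191444 / (1 + 1.191444)
= 1.191444 / 2.191444
= 0.5437

0.5437


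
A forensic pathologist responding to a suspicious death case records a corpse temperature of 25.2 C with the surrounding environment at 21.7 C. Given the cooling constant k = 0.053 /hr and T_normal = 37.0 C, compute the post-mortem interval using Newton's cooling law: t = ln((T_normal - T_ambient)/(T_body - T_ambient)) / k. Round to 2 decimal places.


Using Newton's law of cooling:
t = ln((T_normal - T_ambient) / (T_body - T_ambient)) / k
T_normal - T_ambient = 15.3
T_body - T_ambient = 3.5
Ratio = 4.371429
ln(ratio) = 1.47509
t = 1.47509 / 0.053 = 27.83 hours

27.83


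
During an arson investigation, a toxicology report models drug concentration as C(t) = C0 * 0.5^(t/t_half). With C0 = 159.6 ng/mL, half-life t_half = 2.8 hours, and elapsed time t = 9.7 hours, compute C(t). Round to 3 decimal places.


Drug concentration decay:
Number of half-lives = t / t_half = 9.7 / 2.8 = 3.464286
Decay factor = 0.5^3.464286 = 0.09060371
C(t) = 159.6 * 0.09060371 = 14.460 ng/mL

14.460


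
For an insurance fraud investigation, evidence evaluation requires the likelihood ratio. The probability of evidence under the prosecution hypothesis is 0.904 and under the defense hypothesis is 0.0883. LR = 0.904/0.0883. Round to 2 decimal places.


Likelihood ratio calculation:
LR = P(E|Hp) / P(E|Hd)
LR = 0.904 / 0.0883
LR = 10.24

10.24


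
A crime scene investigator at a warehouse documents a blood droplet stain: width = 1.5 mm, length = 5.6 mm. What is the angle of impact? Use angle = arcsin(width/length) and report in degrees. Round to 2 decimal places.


Blood spatter impact angle calculation:
width / length = 1.5 / 5.6 = 0.267857
angle = arcsin(0.267857)
angle = 15.54 degrees

15.54


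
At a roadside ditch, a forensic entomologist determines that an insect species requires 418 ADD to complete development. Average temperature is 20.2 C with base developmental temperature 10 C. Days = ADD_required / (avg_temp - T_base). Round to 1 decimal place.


Insect development time:
Effective temperature = avg_temp - T_base = 20.2 - 10 = 10.2 C
Days = ADD / effective_temp = 418 / 10.2 = 41.0 days

41.0


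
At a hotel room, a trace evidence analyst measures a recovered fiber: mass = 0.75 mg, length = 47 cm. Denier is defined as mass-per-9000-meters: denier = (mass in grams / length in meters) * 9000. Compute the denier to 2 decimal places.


Denier calculation:
Mass in grams = 0.75 mg / 1000 = 0.00075 g
Length in meters = 47 cm / 100 = 0.47 m
Linear density = mass / length = 0.00075 / 0.47 = 0.00159574 g/m
Denier = (g/m) * 9000 = 0.00159574 * 9000 = 14.36

14.36


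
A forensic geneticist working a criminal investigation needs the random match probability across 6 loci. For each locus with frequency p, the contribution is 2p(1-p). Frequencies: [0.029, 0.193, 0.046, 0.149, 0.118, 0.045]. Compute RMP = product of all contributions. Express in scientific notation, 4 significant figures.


Computing RMP for 6 loci:
Locus 1: 2 * 0.029 * 0.971 = 0.056318
Locus 2: 2 * 0.193 * 0.807 = 0.311502
Locus 3: 2 * 0.046 * 0.954 = 0.087768
Locus 4: 2 * 0.149 * 0.851 = 0.253598
Locus 5: 2 * 0.118 * 0.882 = 0.208152
Locus 6: 2 * 0.045 * 0.955 = 0.08595
RMP = 6.986e-06

6.986e-06


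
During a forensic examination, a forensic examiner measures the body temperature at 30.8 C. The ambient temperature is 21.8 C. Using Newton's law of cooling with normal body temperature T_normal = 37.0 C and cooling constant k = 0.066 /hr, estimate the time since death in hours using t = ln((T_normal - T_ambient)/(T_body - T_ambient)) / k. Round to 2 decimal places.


Using Newton's law of cooling:
t = ln((T_normal - T_ambient) / (T_body - T_ambient)) / k
T_normal - T_ambient = 15.2
T_body - T_ambient = 9.0
Ratio = 1.688889
ln(ratio) = 0.524071
t = 0.524071 / 0.066 = 7.94 hours

7.94


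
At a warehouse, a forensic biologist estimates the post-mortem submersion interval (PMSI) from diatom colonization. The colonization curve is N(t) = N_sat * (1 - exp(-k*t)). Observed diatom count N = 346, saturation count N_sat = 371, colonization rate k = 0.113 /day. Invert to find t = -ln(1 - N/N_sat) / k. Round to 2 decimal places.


PMSI from diatom colonization curve:
N / N_sat = 346 / 371 = 0.932615
1 - N/N_sat = 0.067385
ln(1 - N/N_sat) = -2.697333
t = -ln(1 - N/N_sat) / k = -(-2.697333) / 0.113 = 23.87 days

23.87


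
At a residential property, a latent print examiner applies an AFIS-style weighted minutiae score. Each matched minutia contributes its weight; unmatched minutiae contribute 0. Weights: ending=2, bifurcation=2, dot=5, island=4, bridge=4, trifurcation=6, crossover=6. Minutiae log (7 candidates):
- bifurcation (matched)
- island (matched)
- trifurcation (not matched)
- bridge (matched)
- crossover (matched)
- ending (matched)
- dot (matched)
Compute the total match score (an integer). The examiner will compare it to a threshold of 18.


Weighted minutiae match score:
  bifurcation: matched, +2 (running total 2)
  island: matched, +4 (running total 6)
  trifurcation: not matched, +0
  bridge: matched, +4 (running total 10)
  crossover: matched, +6 (running total 16)
  ending: matched, +2 (running total 18)
  dot: matched, +5 (running total 23)
Total score = 23
Threshold = 18; verdict = identification

23


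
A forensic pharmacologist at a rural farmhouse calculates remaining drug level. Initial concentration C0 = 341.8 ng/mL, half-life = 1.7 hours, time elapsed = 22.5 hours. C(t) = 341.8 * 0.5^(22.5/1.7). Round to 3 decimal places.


Drug concentration decay:
Number of half-lives = t / t_half = 22.5 / 1.7 = 13.235294
Decay factor = 0.5^13.235294 = 0.0001037
C(t) = 341.8 * 0.0001037 = 0.035 ng/mL

0.035


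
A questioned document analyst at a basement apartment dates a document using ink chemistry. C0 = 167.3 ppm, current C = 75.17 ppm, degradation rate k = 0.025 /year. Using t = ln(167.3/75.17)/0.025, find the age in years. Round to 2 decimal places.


Document age estimation:
C0/C = 167.3 / 75.17 = 2.225622
ln(C0/C) = 0.800036
t = 0.800036 / 0.025 = 32.00 years

32.00


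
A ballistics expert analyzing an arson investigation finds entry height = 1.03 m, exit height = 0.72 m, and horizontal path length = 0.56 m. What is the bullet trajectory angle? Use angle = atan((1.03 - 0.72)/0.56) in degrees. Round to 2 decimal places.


Bullet trajectory angle:
Height difference = 1.03 - 0.72 = 0.31 m
angle = atan(0.31 / 0.56)
angle = atan(0.553571)
angle = 28.97 degrees

28.97


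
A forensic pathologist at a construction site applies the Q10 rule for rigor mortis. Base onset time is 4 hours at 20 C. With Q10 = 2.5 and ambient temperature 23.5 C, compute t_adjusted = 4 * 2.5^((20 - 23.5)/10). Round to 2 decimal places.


Rigor mortis time adjustment:
Exponent = (T_ref - T_actual) / 10 = (20 - 23.5) / 10 = -0.35
Q10 factor = 2.5^-0.35 = 0.72564
t_adjusted = 4 * 0.72564 = 2.90 hours

2.90


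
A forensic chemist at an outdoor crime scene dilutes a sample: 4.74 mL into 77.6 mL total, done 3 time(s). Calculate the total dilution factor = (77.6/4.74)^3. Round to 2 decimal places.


Dilution factor calculation:
Single dilution = V_total / V_sample = 77.6 / 4.74 ≈ 16.371308
Number of dilutions = 3
Total DF = (77.6 / 4.74)^3 (full precision, rounded at the end) = 4387.83

4387.83


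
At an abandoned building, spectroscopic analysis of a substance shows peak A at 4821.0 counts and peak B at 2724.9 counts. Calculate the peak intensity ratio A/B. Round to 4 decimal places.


Spectral peak ratio:
Peak A = 4821.0 counts
Peak B = 2724.9 counts
Ratio = 4821.0 / 2724.9 = 1.7692

1.7692


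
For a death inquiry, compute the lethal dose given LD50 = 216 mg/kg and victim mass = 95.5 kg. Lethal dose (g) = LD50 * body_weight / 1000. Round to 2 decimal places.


Lethal dose calculation:
Lethal dose = LD50 * body_weight / 1000
= 216 * 95.5 / 1000
= 20628 / 1000
= 20.63 g

20.63


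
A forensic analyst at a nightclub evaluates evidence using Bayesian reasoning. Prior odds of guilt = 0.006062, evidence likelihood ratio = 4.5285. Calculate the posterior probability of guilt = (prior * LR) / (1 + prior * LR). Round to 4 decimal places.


Bayesian evidence evaluation:
Posterior odds = prior_odds * LR = 0.006062 * 4.5285 = 0.02745177
Posterior probability = posterior_odds / (1 + posterior_odds)
= 0.02745177 / (1 + 0.02745177)
= 0.02745177 / 1.02745177
= 0.0267

0.0267


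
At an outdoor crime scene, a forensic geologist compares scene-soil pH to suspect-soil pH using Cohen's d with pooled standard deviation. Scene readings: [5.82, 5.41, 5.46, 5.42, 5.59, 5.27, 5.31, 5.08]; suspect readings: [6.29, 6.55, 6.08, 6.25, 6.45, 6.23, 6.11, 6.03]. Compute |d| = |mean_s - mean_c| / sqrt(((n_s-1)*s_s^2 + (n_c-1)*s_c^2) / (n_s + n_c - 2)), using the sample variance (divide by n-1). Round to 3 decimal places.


Pooled-variance Cohen's d for soil pH comparison:
Scene mean = 43.36 / 8 = 5.42
Suspect mean = 49.99 / 8 = 6.24875
Scene sample variance s_s^2 = 0.048686
Suspect sample variance s_c^2 = 0.032698
Pooled variance = ((n_s-1)*s_s^2 + (n_c-1)*s_c^2) / (n_s + n_c - 2) = 0.040692
Pooled SD = sqrt(0.040692) = 0.201723
Mean difference = -0.82875
|d| = |-0.82875| / 0.201723 = 4.108

4.108


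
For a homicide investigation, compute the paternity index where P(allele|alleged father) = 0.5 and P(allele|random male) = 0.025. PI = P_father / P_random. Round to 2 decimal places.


Paternity Index calculation:
PI = P(allele|father) / P(allele|random)
PI = 0.5 / 0.025
PI = 20.00

20.00


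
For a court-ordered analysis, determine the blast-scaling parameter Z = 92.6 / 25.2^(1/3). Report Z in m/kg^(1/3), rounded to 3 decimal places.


Scaled distance calculation:
W^(1/3) = 25.2^(1/3) = 2.931794
Z = R / W^(1/3) = 92.6 / 2.931794
Z = 31.585 m/kg^(1/3)

31.585


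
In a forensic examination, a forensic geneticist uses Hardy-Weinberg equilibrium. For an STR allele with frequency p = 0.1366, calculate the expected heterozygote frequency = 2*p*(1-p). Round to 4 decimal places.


Hardy-Weinberg heterozygote frequency:
q = 1 - p = 1 - 0.1366 = 0.8634
2pq = 2 * 0.1366 * 0.8634 = 0.2359

0.2359


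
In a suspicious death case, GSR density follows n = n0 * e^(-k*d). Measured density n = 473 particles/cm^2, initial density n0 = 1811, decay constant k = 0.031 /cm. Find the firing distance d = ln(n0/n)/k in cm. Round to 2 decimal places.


GSR distance calculation:
n0/n = 1811 / 473 = 3.828753
ln(n0/n) = 1.342539
d = 1.342539 / 0.031 = 43.31 cm

43.31


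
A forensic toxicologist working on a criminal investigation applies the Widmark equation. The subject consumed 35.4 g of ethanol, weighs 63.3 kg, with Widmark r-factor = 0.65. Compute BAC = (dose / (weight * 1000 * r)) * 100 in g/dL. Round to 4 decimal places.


Applying the Widmark formula:
BAC = (dose_g / (body_wt * 1000 * r)) * 100
Denominator = 63.3 * 1000 * 0.65 = 41145
BAC = (35.4 / 41145) * 100
BAC = 0.0860 g/dL

0.0860


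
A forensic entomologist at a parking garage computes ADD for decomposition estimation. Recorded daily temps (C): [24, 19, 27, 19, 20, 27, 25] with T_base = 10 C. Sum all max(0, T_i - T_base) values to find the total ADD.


Computing ADD day by day:
Day 1: max(0, 24 - 10) = 14
Day 2: max(0, 19 - 10) = 9
Day 3: max(0, 27 - 10) = 17
Day 4: max(0, 19 - 10) = 9
Day 5: max(0, 20 - 10) = 10
Day 6: max(0, 27 - 10) = 17
Day 7: max(0, 25 - 10) = 15
Total ADD = 91

91


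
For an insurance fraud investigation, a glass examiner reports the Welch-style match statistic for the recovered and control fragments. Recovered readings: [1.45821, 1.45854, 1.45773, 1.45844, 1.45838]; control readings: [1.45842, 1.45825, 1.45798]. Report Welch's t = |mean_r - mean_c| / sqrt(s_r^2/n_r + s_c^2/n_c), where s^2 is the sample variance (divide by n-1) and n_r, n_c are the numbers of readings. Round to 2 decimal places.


Welch's t-criterion for glass RI comparison:
Recovered mean = sum / n_r = 7.2913 / 5 = 1.45826
Control mean = sum / n_c = 4.37465 / 3 = 1.4582167
Recovered sample variance s_r^2 = 1.0215e-07
Control sample variance s_c^2 = 4.92333e-08
Welch SE (unpooled) = sqrt(s_r^2/n_r + s_c^2/n_c) = sqrt(2.043e-08 + 1.64111e-08) = sqrt(3.68411e-08) = 0.00019194
|mean_r - mean_c| = 4.33333e-05
t = 4.33333e-05 / 0.00019194 = 0.23

0.23


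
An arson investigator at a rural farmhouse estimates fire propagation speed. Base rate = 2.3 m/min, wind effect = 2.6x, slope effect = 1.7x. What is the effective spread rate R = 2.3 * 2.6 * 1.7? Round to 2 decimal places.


Fire spread rate calculation:
R = R0 * wind_factor * slope_factor
= 2.3 * 2.6 * 1.7
= 5.98 * 1.7
= 10.17 m/min

10.17


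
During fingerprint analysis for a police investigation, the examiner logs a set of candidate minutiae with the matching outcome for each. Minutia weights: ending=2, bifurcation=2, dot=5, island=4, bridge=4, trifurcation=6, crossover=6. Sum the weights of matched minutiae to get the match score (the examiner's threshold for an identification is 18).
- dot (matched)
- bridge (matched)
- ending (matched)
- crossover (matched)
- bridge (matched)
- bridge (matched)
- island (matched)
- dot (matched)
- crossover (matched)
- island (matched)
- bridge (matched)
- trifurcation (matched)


Weighted minutiae match score:
  dot: matched, +5 (running total 5)
  bridge: matched, +4 (running total 9)
  ending: matched, +2 (running total 11)
  crossover: matched, +6 (running total 17)
  bridge: matched, +4 (running total 21)
  bridge: matched, +4 (running total 25)
  island: matched, +4 (running total 29)
  dot: matched, +5 (running total 34)
  crossover: matched, +6 (running total 40)
  island: matched, +4 (running total 44)
  bridge: matched, +4 (running total 48)
  trifurcation: matched, +6 (running total 54)
Total score = 54
Threshold = 18; verdict = identification

54


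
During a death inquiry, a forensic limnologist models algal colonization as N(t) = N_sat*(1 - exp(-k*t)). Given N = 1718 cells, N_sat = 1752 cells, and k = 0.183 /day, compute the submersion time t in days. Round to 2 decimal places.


PMSI from diatom colonization curve:
N / N_sat = 1718 / 1752 = 0.980594
1 - N/N_sat = 0.019406
ln(1 - N/N_sat) = -3.942173
t = -ln(1 - N/N_sat) / k = -(-3.942173) / 0.183 = 21.54 days

21.54


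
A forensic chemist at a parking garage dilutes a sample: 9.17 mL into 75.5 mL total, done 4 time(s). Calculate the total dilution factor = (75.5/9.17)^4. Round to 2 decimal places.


Dilution factor calculation:
Single dilution = V_total / V_sample = 75.5 / 9.17 ≈ 8.23337
Number of dilutions = 4
Total DF = (75.5 / 9.17)^4 (full precision, rounded at the end) = 4595.26

4595.26


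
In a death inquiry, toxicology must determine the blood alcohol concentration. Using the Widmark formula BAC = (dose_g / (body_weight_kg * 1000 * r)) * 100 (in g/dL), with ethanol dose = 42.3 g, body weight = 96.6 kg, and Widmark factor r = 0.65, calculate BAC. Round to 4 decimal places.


Applying the Widmark formula:
BAC = (dose_g / (body_wt * 1000 * r)) * 100
Denominator = 96.6 * 1000 * 0.65 = 62790
BAC = (42.3 / 62790) * 100
BAC = 0.0674 g/dL

0.0674


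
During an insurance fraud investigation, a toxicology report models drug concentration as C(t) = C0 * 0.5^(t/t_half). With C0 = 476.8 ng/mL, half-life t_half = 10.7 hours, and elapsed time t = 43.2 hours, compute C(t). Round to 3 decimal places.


Drug concentration decay:
Number of half-lives = t / t_half = 43.2 / 10.7 = 4.037383
Decay factor = 0.5^4.037383 = 0.06090131
C(t) = 476.8 * 0.06090131 = 29.038 ng/mL

29.038


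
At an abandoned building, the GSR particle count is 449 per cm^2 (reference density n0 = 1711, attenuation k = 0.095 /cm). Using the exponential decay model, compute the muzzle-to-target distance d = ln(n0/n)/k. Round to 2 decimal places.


GSR distance calculation:
n0/n = 1711 / 449 = 3.81069
ln(n0/n) = 1.33781
d = 1.33781 / 0.095 = 14.08 cm

14.08


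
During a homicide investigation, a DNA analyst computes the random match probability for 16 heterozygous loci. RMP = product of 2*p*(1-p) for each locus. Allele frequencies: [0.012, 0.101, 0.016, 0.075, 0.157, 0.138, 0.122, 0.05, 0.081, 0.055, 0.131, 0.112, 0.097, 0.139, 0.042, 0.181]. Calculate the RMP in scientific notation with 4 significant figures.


Computing RMP for 16 loci:
Locus 1: 2 * 0.012 * 0.988 = 0.023712
Locus 2: 2 * 0.101 * 0.899 = 0.181598
Locus 3: 2 * 0.016 * 0.984 = 0.031488
Locus 4: 2 * 0.075 * 0.925 = 0.13875
Locus 5: 2 * 0.157 * 0.843 = 0.264702
Locus 6: 2 * 0.138 * 0.862 = 0.237912
Locus 7: 2 * 0.122 * 0.878 = 0.214232
Locus 8: 2 * 0.05 * 0.95 = 0.095
Locus 9: 2 * 0.081 * 0.919 = 0.148878
Locus 10: 2 * 0.055 * 0.945 = 0.10395
Locus 11: 2 * 0.131 * 0.869 = 0.227678
Locus 12: 2 * 0.112 * 0.888 = 0.198912
Locus 13: 2 * 0.097 * 0.903 = 0.175182
Locus 14: 2 * 0.139 * 0.861 = 0.239358
Locus 15: 2 * 0.042 * 0.958 = 0.080472
Locus 16: 2 * 0.181 * 0.819 = 0.296478
RMP = 1.691e-14

1.691e-14


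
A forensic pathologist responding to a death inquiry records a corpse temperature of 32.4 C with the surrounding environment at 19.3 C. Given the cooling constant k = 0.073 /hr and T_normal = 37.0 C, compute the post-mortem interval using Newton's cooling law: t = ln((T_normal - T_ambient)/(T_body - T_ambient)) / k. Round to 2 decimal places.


Using Newton's law of cooling:
t = ln((T_normal - T_ambient) / (T_body - T_ambient)) / k
T_normal - T_ambient = 17.7
T_body - T_ambient = 13.1
Ratio = 1.351145
ln(ratio) = 0.300952
t = 0.300952 / 0.073 = 4.12 hours

4.12


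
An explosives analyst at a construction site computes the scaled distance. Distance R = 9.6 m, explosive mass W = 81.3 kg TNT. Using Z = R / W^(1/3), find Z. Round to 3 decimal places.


Scaled distance calculation:
W^(1/3) = 81.3^(1/3) = 4.332084
Z = R / W^(1/3) = 9.6 / 4.332084
Z = 2.216 m/kg^(1/3)

2.216


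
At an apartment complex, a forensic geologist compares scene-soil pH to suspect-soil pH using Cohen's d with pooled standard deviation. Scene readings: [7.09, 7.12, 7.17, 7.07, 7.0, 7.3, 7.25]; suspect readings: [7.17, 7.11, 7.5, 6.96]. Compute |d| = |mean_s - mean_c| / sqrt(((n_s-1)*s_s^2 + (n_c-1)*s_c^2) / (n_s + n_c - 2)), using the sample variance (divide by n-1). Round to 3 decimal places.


Pooled-variance Cohen's d for soil pH comparison:
Scene mean = 50 / 7 = 7.142857
Suspect mean = 28.74 / 4 = 7.185
Scene sample variance s_s^2 = 0.01099
Suspect sample variance s_c^2 = 0.0519
Pooled variance = ((n_s-1)*s_s^2 + (n_c-1)*s_c^2) / (n_s + n_c - 2) = 0.024627
Pooled SD = sqrt(0.024627) = 0.15693
Mean difference = -0.042143
|d| = |-0.042143| / 0.15693 = 0.269

0.269


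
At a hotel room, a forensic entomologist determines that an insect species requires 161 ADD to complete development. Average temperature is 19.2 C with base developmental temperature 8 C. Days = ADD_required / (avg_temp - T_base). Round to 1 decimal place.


Insect development time:
Effective temperature = avg_temp - T_base = 19.2 - 8 = 11.2 C
Days = ADD / effective_temp = 161 / 11.2 = 14.4 days

14.4


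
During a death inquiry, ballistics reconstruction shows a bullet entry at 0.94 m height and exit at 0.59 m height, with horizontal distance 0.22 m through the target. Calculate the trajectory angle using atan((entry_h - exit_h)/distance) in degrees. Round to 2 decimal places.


Bullet trajectory angle:
Height difference = 0.94 - 0.59 = 0.35 m
angle = atan(0.35 / 0.22)
angle = atan(1.590909)
angle = 57.85 degrees

57.85


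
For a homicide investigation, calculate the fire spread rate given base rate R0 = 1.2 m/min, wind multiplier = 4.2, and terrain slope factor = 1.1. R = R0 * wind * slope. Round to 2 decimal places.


Fire spread rate calculation:
R = R0 * wind_factor * slope_factor
= 1.2 * 4.2 * 1.1
= 5.04 * 1.1
= 5.54 m/min

5.54


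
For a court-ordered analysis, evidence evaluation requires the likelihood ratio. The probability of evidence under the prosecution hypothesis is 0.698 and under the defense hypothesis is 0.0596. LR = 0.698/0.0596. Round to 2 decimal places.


Likelihood ratio calculation:
LR = P(E|Hp) / P(E|Hd)
LR = 0.698 / 0.0596
LR = 11.71

11.71


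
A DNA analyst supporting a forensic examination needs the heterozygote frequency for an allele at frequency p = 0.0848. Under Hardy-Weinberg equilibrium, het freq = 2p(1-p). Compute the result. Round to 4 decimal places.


Hardy-Weinberg heterozygote frequency:
q = 1 - p = 1 - 0.0848 = 0.9152
2pq = 2 * 0.0848 * 0.9152 = 0.1552

0.1552


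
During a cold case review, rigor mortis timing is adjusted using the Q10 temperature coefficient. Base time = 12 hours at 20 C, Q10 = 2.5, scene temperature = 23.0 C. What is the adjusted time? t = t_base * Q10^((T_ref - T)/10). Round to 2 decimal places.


Rigor mortis time adjustment:
Exponent = (T_ref - T_actual) / 10 = (20 - 23.0) / 10 = -0.3
Q10 factor = 2.5^-0.3 = 0.75966
t_adjusted = 12 * 0.75966 = 9.12 hours

9.12


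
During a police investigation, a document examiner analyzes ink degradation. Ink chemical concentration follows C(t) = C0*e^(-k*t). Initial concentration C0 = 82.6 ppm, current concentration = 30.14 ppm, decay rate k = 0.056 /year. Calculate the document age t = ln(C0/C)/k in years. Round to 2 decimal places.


Document age estimation:
C0/C = 82.6 / 30.14 = 2.740544
ln(C0/C) = 1.008156
t = 1.008156 / 0.056 = 18.00 years

18.00


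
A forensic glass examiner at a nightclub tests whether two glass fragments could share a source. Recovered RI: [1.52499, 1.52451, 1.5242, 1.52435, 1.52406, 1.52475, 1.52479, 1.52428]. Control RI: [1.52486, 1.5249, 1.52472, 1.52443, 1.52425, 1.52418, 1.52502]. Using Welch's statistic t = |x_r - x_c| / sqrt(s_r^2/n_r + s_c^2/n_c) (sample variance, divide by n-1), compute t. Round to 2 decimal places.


Welch's t-criterion for glass RI comparison:
Recovered mean = sum / n_r = 12.19593 / 8 = 1.5244913
Control mean = sum / n_c = 10.67236 / 7 = 1.5246229
Recovered sample variance s_r^2 = 1.05813e-07
Control sample variance s_c^2 = 1.1209e-07
Welch SE (unpooled) = sqrt(s_r^2/n_r + s_c^2/n_c) = sqrt(1.32266e-08 + 1.60129e-08) = sqrt(2.92395e-08) = 0.000170996
|mean_r - mean_c| = 0.000131607
t = 0.000131607 / 0.000170996 = 0.77

0.77


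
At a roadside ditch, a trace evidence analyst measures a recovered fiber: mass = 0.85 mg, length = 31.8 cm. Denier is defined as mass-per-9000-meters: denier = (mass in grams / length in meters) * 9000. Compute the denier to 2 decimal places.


Denier calculation:
Mass in grams = 0.85 mg / 1000 = 0.00085 g
Length in meters = 31.8 cm / 100 = 0.318 m
Linear density = mass / length = 0.00085 / 0.318 = 0.00267296 g/m
Denier = (g/m) * 9000 = 0.00267296 * 9000 = 24.06

24.06


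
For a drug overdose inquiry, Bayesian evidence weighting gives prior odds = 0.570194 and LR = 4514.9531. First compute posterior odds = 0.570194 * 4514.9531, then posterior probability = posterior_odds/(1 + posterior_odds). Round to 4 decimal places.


Bayesian evidence evaluation:
Posterior odds = prior_odds * LR = 0.570194 * 4514.9531 = 2574.399
Posterior probability = posterior_odds / (1 + posterior_odds)
= 2574.399 / (1 + 2574.399)
= 2574.399 / 2575.399
= 0.9996

0.9996


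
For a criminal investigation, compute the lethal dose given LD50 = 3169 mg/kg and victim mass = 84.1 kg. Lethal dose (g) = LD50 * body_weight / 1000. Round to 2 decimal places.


Lethal dose calculation:
Lethal dose = LD50 * body_weight / 1000
= 3169 * 84.1 / 1000
= 266512.9 / 1000
= 266.51 g

266.51


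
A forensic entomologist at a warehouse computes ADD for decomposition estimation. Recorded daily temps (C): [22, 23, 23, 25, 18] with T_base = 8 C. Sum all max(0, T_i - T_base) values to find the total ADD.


Computing ADD day by day:
Day 1: max(0, 22 - 8) = 14
Day 2: max(0, 23 - 8) = 15
Day 3: max(0, 23 - 8) = 15
Day 4: max(0, 25 - 8) = 17
Day 5: max(0, 18 - 8) = 10
Total ADD = 71

71


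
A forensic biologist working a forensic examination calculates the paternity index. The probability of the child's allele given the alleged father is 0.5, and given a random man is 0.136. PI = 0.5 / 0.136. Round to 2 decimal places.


Paternity Index calculation:
PI = P(allele|father) / P(allele|random)
PI = 0.5 / 0.136
PI = 3.68

3.68


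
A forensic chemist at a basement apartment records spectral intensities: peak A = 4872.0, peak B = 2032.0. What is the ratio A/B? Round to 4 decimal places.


Spectral peak ratio:
Peak A = 4872.0 counts
Peak B = 2032.0 counts
Ratio = 4872.0 / 2032.0 = 2.3976

2.3976


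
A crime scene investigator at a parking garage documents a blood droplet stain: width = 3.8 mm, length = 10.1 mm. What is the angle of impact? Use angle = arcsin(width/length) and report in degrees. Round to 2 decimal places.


Blood spatter impact angle calculation:
width / length = 3.8 / 10.1 = 0.376238
angle = arcsin(0.376238)
angle = 22.10 degrees

22.10


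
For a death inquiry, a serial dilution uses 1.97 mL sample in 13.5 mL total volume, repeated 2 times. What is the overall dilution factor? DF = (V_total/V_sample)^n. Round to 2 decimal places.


Dilution factor calculation:
Single dilution = V_total / V_sample = 13.5 / 1.97 ≈ 6.852792
Number of dilutions = 2
Total DF = (13.5 / 1.97)^2 (full precision, rounded at the end) = 46.96

46.96


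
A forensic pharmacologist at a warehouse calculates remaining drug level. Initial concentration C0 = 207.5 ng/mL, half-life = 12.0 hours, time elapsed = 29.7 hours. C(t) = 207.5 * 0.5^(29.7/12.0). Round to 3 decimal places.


Drug concentration decay:
Number of half-lives = t / t_half = 29.7 / 12.0 = 2.475
Decay factor = 0.5^2.475 = 0.1798667
C(t) = 207.5 * 0.1798667 = 37.322 ng/mL

37.322


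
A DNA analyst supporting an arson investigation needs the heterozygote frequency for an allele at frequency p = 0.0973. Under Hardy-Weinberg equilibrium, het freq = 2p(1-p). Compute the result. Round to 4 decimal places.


Hardy-Weinberg heterozygote frequency:
q = 1 - p = 1 - 0.0973 = 0.9027
2pq = 2 * 0.0973 * 0.9027 = 0.1757

0.1757


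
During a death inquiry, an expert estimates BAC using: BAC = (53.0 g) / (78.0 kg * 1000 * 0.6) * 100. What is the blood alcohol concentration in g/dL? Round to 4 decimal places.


Applying the Widmark formula:
BAC = (dose_g / (body_wt * 1000 * r)) * 100
Denominator = 78.0 * 1000 * 0.6 = 46800
BAC = (53.0 / 46800) * 100
BAC = 0.1132 g/dL

0.1132


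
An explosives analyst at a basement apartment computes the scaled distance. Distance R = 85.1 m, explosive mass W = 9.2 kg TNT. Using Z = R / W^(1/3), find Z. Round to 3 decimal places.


Scaled distance calculation:
W^(1/3) = 9.2^(1/3) = 2.095379
Z = R / W^(1/3) = 85.1 / 2.095379
Z = 40.613 m/kg^(1/3)

40.613


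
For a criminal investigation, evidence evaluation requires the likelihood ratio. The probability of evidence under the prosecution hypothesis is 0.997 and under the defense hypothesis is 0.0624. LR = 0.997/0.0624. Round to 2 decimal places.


Likelihood ratio calculation:
LR = P(E|Hp) / P(E|Hd)
LR = 0.997 / 0.0624
LR = 15.98

15.98


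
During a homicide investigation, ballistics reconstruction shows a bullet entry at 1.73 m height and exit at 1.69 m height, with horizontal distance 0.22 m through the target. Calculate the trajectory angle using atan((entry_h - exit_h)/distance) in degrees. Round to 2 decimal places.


Bullet trajectory angle:
Height difference = 1.73 - 1.69 = 0.04 m
angle = atan(0.04 / 0.22)
angle = atan(0.181818)
angle = 10.30 degrees

10.30


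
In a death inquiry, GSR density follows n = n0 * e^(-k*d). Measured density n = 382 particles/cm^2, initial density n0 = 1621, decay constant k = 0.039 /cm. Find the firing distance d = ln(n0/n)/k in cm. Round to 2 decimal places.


GSR distance calculation:
n0/n = 1621 / 382 = 4.243455
ln(n0/n) = 1.445378
d = 1.445378 / 0.039 = 37.06 cm

37.06


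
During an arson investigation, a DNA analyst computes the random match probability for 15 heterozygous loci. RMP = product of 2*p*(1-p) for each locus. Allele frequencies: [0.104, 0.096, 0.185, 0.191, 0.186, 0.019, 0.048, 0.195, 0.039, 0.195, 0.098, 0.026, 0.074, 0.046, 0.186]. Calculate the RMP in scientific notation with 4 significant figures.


Computing RMP for 15 loci:
Locus 1: 2 * 0.104 * 0.896 = 0.186368
Locus 2: 2 * 0.096 * 0.904 = 0.173568
Locus 3: 2 * 0.185 * 0.815 = 0.30155
Locus 4: 2 * 0.191 * 0.809 = 0.309038
Locus 5: 2 * 0.186 * 0.814 = 0.302808
Locus 6: 2 * 0.019 * 0.981 = 0.037278
Locus 7: 2 * 0.048 * 0.952 = 0.091392
Locus 8: 2 * 0.195 * 0.805 = 0.31395
Locus 9: 2 * 0.039 * 0.961 = 0.074958
Locus 10: 2 * 0.195 * 0.805 = 0.31395
Locus 11: 2 * 0.098 * 0.902 = 0.176792
Locus 12: 2 * 0.026 * 0.974 = 0.050648
Locus 13: 2 * 0.074 * 0.926 = 0.137048
Locus 14: 2 * 0.046 * 0.954 = 0.087768
Locus 15: 2 * 0.186 * 0.814 = 0.302808
RMP = 7.493e-13

7.493e-13


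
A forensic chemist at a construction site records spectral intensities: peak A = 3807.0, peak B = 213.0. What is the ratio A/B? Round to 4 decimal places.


Spectral peak ratio:
Peak A = 3807.0 counts
Peak B = 213.0 counts
Ratio = 3807.0 / 213.0 = 17.8732

17.8732


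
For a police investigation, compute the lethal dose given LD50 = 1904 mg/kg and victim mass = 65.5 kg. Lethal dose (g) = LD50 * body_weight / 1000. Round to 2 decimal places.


Lethal dose calculation:
Lethal dose = LD50 * body_weight / 1000
= 1904 * 65.5 / 1000
= 124712 / 1000
= 124.71 g

124.71


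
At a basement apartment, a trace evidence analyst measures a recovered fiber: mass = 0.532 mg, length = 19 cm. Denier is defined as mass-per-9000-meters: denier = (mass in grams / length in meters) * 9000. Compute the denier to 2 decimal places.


Denier calculation:
Mass in grams = 0.532 mg / 1000 = 0.000532 g
Length in meters = 19 cm / 100 = 0.19 m
Linear density = mass / length = 0.000532 / 0.19 = 0.0028 g/m
Denier = (g/m) * 9000 = 0.0028 * 9000 = 25.20

25.20


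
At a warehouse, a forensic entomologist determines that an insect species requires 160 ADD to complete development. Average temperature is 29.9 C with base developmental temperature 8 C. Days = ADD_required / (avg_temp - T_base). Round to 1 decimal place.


Insect development time:
Effective temperature = avg_temp - T_base = 29.9 - 8 = 21.9 C
Days = ADD / effective_temp = 160 / 21.9 = 7.3 days

7.3


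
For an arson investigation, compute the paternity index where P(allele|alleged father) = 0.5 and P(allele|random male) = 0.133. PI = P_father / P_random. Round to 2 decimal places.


Paternity Index calculation:
PI = P(allele|father) / P(allele|random)
PI = 0.5 / 0.133
PI = 3.76

3.76


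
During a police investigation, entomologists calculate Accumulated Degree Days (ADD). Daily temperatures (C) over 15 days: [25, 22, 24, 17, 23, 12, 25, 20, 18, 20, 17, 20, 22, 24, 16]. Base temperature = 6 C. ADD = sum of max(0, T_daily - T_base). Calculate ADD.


Computing ADD day by day:
Day 1: max(0, 25 - 6) = 19
Day 2: max(0, 22 - 6) = 16
Day 3: max(0, 24 - 6) = 18
Day 4: max(0, 17 - 6) = 11
Day 5: max(0, 23 - 6) = 17
Day 6: max(0, 12 - 6) = 6
Day 7: max(0, 25 - 6) = 19
Day 8: max(0, 20 - 6) = 14
Day 9: max(0, 18 - 6) = 12
Day 10: max(0, 20 - 6) = 14
Day 11: max(0, 17 - 6) = 11
Day 12: max(0, 20 - 6) = 14
Day 13: max(0, 22 - 6) = 16
Day 14: max(0, 24 - 6) = 18
Day 15: max(0, 16 - 6) = 10
Total ADD = 215

215


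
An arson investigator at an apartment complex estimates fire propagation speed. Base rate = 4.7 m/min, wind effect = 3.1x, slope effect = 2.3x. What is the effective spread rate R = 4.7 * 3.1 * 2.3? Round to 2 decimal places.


Fire spread rate calculation:
R = R0 * wind_factor * slope_factor
= 4.7 * 3.1 * 2.3
= 14.57 * 2.3
= 33.51 m/min

33.51


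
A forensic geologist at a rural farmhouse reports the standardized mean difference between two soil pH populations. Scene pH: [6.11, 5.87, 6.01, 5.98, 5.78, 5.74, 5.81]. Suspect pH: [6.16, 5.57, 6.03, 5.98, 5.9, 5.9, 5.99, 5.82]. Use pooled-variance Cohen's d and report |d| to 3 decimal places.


Pooled-variance Cohen's d for soil pH comparison:
Scene mean = 41.3 / 7 = 5.9
Suspect mean = 47.35 / 8 = 5.91875
Scene sample variance s_s^2 = 0.0186
Suspect sample variance s_c^2 = 0.030212
Pooled variance = ((n_s-1)*s_s^2 + (n_c-1)*s_c^2) / (n_s + n_c - 2) = 0.024853
Pooled SD = sqrt(0.024853) = 0.157648
Mean difference = -0.01875
|d| = |-0.01875| / 0.157648 = 0.119

0.119


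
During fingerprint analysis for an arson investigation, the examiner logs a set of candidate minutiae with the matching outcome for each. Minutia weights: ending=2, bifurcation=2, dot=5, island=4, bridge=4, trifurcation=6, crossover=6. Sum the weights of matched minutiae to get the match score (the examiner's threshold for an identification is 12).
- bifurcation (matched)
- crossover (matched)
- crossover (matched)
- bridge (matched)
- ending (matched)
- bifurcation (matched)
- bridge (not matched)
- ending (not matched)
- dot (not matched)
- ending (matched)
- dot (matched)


Weighted minutiae match score:
  bifurcation: matched, +2 (running total 2)
  crossover: matched, +6 (running total 8)
  crossover: matched, +6 (running total 14)
  bridge: matched, +4 (running total 18)
  ending: matched, +2 (running total 20)
  bifurcation: matched, +2 (running total 22)
  bridge: not matched, +0
  ending: not matched, +0
  dot: not matched, +0
  ending: matched, +2 (running total 24)
  dot: matched, +5 (running total 29)
Total score = 29
Threshold = 12; verdict = identification

29


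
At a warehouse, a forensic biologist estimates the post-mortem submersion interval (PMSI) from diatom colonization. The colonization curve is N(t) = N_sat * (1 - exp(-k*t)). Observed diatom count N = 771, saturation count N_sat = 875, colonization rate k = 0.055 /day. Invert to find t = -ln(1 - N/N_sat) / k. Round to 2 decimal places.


PMSI from diatom colonization curve:
N / N_sat = 771 / 875 = 0.881143
1 - N/N_sat = 0.118857
ln(1 - N/N_sat) = -2.129834
t = -ln(1 - N/N_sat) / k = -(-2.129834) / 0.055 = 38.72 days

38.72


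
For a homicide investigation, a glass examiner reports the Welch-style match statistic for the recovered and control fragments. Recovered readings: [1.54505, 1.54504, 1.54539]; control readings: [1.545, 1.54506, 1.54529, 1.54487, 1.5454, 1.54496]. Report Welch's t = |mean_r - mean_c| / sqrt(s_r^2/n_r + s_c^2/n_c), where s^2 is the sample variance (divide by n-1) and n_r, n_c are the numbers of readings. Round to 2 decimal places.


Welch's t-criterion for glass RI comparison:
Recovered mean = sum / n_r = 4.63548 / 3 = 1.54516
Control mean = sum / n_c = 9.27058 / 6 = 1.5450967
Recovered sample variance s_r^2 = 3.97e-08
Control sample variance s_c^2 = 4.20267e-08
Welch SE (unpooled) = sqrt(s_r^2/n_r + s_c^2/n_c) = sqrt(1.32333e-08 + 7.00444e-09) = sqrt(2.02377e-08) = 0.000142259
|mean_r - mean_c| = 6.33333e-05
t = 6.33333e-05 / 0.000142259 = 0.45

0.45
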